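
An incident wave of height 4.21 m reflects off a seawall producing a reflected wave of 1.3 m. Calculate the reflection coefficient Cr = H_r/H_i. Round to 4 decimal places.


Cr = H_r / H_i
Cr = 1.3 / 4.21
Cr = 0.3088

0.3088


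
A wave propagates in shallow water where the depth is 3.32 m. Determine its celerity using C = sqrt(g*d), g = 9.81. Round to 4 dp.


Using the shallow-water approximation:
C = sqrt(g * d) = sqrt(9.81 * 3.32)
C = sqrt(32.5692)
C = 5.7069 m/s

5.7069


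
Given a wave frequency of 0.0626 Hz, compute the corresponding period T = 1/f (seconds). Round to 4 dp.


T = 1 / f
T = 1 / 0.0626
T = 15.9744 s

15.9744


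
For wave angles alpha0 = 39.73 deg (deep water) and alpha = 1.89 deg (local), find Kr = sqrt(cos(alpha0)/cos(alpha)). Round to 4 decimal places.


Kr = sqrt(cos(alpha0) / cos(alpha))
cos(39.73) = 0.769065
cos(1.89) = 0.999456
Kr = sqrt(0.769065 / 0.999456)
Kr = sqrt(0.769484)
Kr = 0.8772

0.8772


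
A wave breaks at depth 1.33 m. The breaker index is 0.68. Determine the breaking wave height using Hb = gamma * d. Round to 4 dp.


Hb = gamma * d
Hb = 0.68 * 1.33
Hb = 0.9044 m

0.9044


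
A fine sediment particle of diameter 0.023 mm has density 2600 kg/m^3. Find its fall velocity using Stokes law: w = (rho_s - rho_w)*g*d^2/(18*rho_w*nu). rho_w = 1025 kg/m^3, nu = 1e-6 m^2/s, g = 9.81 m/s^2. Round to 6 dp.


w = (rho_s - rho_w) * g * d^2 / (18 * rho_w * nu)
d = 0.023 mm = 0.000023 m
rho_s - rho_w = 2600 - 1025 = 1575
Numerator = 1575 * 9.81 * (0.000023)^2 = 0.000008173447
Denominator = 18 * 1025 * 1e-6 = 0.018450
w = 0.000443 m/s

0.000443


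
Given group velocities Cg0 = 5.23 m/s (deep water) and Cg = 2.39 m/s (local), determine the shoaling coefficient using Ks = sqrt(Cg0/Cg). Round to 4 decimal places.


Ks = sqrt(Cg0 / Cg)
Ks = sqrt(5.23 / 2.39)
Ks = sqrt(2.1883)
Ks = 1.4793

1.4793


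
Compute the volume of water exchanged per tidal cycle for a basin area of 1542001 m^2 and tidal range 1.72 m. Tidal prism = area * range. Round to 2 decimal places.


Tidal prism = Area * Tidal range
P = 1542001 * 1.72
P = 2652241.72 m^3

2652241.72


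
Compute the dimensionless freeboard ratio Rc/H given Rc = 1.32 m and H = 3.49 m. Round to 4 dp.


Relative freeboard = Rc / H
= 1.32 / 3.49
= 0.3782

0.3782


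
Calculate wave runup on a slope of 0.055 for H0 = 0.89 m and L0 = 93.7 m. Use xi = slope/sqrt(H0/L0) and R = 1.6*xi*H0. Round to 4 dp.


xi = slope / sqrt(H0/L0)
H0/L0 = 0.89/93.7 = 0.009498
sqrt(0.009498) = 0.097460
xi = 0.055 / 0.097460 = 0.564336
R = 1.6 * xi * H0 = 1.6 * 0.564336 * 0.89
R = 0.8036 m

0.8036


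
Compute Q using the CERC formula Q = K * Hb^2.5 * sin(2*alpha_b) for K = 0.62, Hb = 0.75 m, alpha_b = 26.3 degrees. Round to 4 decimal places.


Q = K * Hb^2.5 * sin(2 * alpha_b)
Hb^2.5 = 0.75^2.5 = 0.487139
sin(2 * 26.3) = sin(52.6) = 0.794415
Q = 0.62 * 0.487139 * 0.794415
Q = 0.2399 m^3/s

0.2399


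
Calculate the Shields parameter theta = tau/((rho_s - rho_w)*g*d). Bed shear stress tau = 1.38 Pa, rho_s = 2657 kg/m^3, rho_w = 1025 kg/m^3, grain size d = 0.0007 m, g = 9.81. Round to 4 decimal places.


theta = tau / ((rho_s - rho_w) * g * d)
rho_s - rho_w = 2657 - 1025 = 1632
Denominator = 1632 * 9.81 * 0.0007 = 11.206944
theta = 1.38 / 11.206944
theta = 0.1231

0.1231


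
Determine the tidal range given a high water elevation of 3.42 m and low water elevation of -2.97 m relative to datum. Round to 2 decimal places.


Tidal range = High water - Low water
Tidal range = 3.42 - (-2.97)
Tidal range = 6.39 m

6.39


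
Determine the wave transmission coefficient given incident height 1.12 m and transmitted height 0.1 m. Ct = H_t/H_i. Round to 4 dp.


Ct = H_t / H_i
Ct = 0.1 / 1.12
Ct = 0.0893

0.0893


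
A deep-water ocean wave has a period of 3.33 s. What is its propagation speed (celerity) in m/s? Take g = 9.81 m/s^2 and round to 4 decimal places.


We use the deep-water celerity formula:
C = g * T / (2 * pi)
C = 9.81 * 3.33 / (2 * 3.14159...)
C = 32.667300 / 6.283185
C = 5.1992 m/s

5.1992


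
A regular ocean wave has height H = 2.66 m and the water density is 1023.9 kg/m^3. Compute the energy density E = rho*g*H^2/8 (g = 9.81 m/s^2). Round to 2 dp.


E = (1/8) * rho * g * H^2
E = (1/8) * 1023.9 * 9.81 * 2.66^2
E = 0.125 * 1023.9 * 9.81 * 7.0756
E = 8883.82 J/m^2

8883.82


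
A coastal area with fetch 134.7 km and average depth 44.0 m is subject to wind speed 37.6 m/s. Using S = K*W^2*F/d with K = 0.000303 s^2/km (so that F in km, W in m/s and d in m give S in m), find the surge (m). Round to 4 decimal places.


S = K * W^2 * F / d
W^2 = 37.6^2 = 1413.76
S = 0.000303 * 1413.76 * 134.7 / 44.0
Numerator = 0.000303 * 1413.76 * 134.7 = 57.701342
S = 57.701342 / 44.0 = 1.3114 m

1.3114


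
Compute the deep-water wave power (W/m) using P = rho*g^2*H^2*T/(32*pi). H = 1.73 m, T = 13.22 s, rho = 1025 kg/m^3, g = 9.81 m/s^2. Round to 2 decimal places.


P = rho * g^2 * H^2 * T / (32 * pi)
P = 1025 * 9.81^2 * 1.73^2 * 13.22 / (32 * pi)
P = 1025 * 96.2361 * 2.9929 * 13.22 / 100.53096
P = 38822.70 W/m

38822.70


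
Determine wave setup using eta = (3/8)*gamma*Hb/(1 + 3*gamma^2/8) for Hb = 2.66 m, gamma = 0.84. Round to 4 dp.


eta = (3/8) * gamma * Hb / (1 + 3*gamma^2/8)
Numerator = (3/8) * 0.84 * 2.66 = 0.837900
Denominator = 1 + 3*0.84^2/8 = 1 + 0.264600 = 1.264600
eta = 0.837900 / 1.264600
eta = 0.6626 m

0.6626


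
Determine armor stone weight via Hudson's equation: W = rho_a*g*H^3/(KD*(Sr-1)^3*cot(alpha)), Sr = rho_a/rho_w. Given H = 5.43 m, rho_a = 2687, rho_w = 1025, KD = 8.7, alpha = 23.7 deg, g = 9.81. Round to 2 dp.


Sr = rho_a / rho_w = 2687 / 1025 = 2.621463
(Sr - 1) = 1.621463
(Sr - 1)^3 = 4.263060
cot(23.7) = 1 / tan(23.7) = 1 / 0.438969 = 2.278064
Numerator = 2687 * 9.81 * 5.43^3 = 4220230.4099
Denominator = 8.7 * 4.263060 * 2.278064 = 84.490243
W = 4220230.4099 / 84.490243
W = 49949.32 N

49949.32


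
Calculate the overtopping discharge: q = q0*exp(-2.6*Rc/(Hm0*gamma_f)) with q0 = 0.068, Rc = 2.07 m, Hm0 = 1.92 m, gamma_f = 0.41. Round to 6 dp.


q = q0 * exp(-2.6 * Rc / (Hm0 * gamma_f))
Exponent = -2.6 * 2.07 / (1.92 * 0.41)
= -2.6 * 2.07 / 0.7872
= -6.836890
exp(-6.836890) = 0.001073
q = 0.068 * 0.001073
q = 0.000073 m^3/s/m

0.000073


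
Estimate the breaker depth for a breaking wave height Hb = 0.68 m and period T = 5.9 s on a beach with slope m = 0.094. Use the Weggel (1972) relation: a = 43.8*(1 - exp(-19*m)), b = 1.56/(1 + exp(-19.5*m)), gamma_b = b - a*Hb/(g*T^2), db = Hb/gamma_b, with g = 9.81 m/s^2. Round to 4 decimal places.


a = 43.8 * (1 - exp(-19 * m))
exp(-19 * 0.094) = exp(-1.7860) = 0.167629
a = 43.8 * (1 - 0.167629) = 36.457835
b = 1.56 / (1 + exp(-19.5 * m))
exp(-19.5 * 0.094) = exp(-1.8330) = 0.159933
b = 1.56 / (1 + 0.159933) = 1.344905
Hb / (g * T^2) = 0.68 / (9.81 * 5.9^2) = 0.68 / 341.4861 = 0.00199130
gamma_b = b - a * Hb/(g*T^2) = 1.344905 - 36.457835 * 0.00199130 = 1.272307
db = Hb / gamma_b = 0.68 / 1.272307
db = 0.5345 m

0.5345


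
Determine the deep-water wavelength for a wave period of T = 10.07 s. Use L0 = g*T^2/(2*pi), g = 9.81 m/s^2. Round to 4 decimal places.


L0 = g * T^2 / (2 * pi)
L0 = 9.81 * 10.07^2 / (2 * pi)
L0 = 9.81 * 101.4049 / 6.28319
L0 = 994.7821 / 6.28319
L0 = 158.3245 m

158.3245


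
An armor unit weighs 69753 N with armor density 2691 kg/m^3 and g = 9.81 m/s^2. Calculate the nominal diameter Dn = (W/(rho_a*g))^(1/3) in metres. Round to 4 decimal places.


V = W / (rho_a * g)
V = 69753 / (2691 * 9.81)
V = 69753 / 26398.71
V = 2.642288 m^3
Dn = V^(1/3) = 2.642288^(1/3)
Dn = 1.3825 m

1.3825


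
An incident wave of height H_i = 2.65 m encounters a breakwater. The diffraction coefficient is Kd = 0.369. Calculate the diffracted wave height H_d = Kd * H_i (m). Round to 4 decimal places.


H_d = Kd * H_i
H_d = 0.369 * 2.65
H_d = 0.9779 m

0.9779


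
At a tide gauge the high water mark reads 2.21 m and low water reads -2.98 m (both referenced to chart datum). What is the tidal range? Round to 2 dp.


Tidal range = High water - Low water
Tidal range = 2.21 - (-2.98)
Tidal range = 5.19 m

5.19


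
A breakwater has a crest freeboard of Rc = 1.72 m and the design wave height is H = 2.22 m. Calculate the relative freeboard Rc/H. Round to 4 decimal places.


Relative freeboard = Rc / H
= 1.72 / 2.22
= 0.7748

0.7748


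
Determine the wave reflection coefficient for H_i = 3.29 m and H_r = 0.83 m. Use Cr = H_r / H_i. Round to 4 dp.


Cr = H_r / H_i
Cr = 0.83 / 3.29
Cr = 0.2523

0.2523


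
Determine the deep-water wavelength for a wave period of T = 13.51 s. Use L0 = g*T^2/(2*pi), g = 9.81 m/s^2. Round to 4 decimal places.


L0 = g * T^2 / (2 * pi)
L0 = 9.81 * 13.51^2 / (2 * pi)
L0 = 9.81 * 182.5201 / 6.28319
L0 = 1790.5222 / 6.28319
L0 = 284.9705 m

284.9705


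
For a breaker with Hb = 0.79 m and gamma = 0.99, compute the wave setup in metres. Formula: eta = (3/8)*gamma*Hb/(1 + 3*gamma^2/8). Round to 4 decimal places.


eta = (3/8) * gamma * Hb / (1 + 3*gamma^2/8)
Numerator = (3/8) * 0.99 * 0.79 = 0.293287
Denominator = 1 + 3*0.99^2/8 = 1 + 0.367538 = 1.367538
eta = 0.293287 / 1.367538
eta = 0.2145 m

0.2145


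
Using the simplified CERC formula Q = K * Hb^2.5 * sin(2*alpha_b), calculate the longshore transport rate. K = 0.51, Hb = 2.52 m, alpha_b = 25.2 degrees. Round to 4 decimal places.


Q = K * Hb^2.5 * sin(2 * alpha_b)
Hb^2.5 = 2.52^2.5 = 10.080947
sin(2 * 25.2) = sin(50.4) = 0.770513
Q = 0.51 * 10.080947 * 0.770513
Q = 3.9614 m^3/s

3.9614


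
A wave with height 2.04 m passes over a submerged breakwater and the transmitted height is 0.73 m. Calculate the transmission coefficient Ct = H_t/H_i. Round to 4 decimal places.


Ct = H_t / H_i
Ct = 0.73 / 2.04
Ct = 0.3578

0.3578


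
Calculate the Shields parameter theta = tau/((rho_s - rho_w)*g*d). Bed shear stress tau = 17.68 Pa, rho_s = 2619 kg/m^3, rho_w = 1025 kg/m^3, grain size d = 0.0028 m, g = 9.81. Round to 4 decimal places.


theta = tau / ((rho_s - rho_w) * g * d)
rho_s - rho_w = 2619 - 1025 = 1594
Denominator = 1594 * 9.81 * 0.0028 = 43.783992
theta = 17.68 / 43.783992
theta = 0.4038

0.4038


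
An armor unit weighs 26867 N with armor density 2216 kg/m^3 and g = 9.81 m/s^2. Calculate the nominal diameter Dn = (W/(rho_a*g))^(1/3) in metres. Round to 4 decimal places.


V = W / (rho_a * g)
V = 26867 / (2216 * 9.81)
V = 26867 / 21738.96
V = 1.235892 m^3
Dn = V^(1/3) = 1.235892^(1/3)
Dn = 1.0731 m

1.0731


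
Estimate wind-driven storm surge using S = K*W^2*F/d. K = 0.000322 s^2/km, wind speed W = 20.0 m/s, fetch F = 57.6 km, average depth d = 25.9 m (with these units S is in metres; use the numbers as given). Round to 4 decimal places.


S = K * W^2 * F / d
W^2 = 20.0^2 = 400.00
S = 0.000322 * 400.00 * 57.6 / 25.9
Numerator = 0.000322 * 400.00 * 57.6 = 7.418880
S = 7.418880 / 25.9 = 0.2864 m

0.2864


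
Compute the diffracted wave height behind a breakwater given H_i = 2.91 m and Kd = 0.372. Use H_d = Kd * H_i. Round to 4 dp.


H_d = Kd * H_i
H_d = 0.372 * 2.91
H_d = 1.0825 m

1.0825


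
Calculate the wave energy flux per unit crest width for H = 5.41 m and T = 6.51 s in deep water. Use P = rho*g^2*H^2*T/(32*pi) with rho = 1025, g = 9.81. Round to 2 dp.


P = rho * g^2 * H^2 * T / (32 * pi)
P = 1025 * 9.81^2 * 5.41^2 * 6.51 / (32 * pi)
P = 1025 * 96.2361 * 29.2681 * 6.51 / 100.53096
P = 186955.20 W/m

186955.20


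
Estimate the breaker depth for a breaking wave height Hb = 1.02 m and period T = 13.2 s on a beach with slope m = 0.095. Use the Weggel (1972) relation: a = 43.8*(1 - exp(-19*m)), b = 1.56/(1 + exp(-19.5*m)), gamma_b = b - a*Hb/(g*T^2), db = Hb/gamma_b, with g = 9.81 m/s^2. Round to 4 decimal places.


a = 43.8 * (1 - exp(-19 * m))
exp(-19 * 0.095) = exp(-1.8050) = 0.164474
a = 43.8 * (1 - 0.164474) = 36.596019
b = 1.56 / (1 + exp(-19.5 * m))
exp(-19.5 * 0.095) = exp(-1.8525) = 0.156845
b = 1.56 / (1 + 0.156845) = 1.348496
Hb / (g * T^2) = 1.02 / (9.81 * 13.2^2) = 1.02 / 1709.2944 = 0.00059674
gamma_b = b - a * Hb/(g*T^2) = 1.348496 - 36.596019 * 0.00059674 = 1.326658
db = Hb / gamma_b = 1.02 / 1.326658
db = 0.7688 m

0.7688


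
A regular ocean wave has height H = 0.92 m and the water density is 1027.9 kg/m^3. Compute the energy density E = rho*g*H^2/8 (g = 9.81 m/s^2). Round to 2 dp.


E = (1/8) * rho * g * H^2
E = (1/8) * 1027.9 * 9.81 * 0.92^2
E = 0.125 * 1027.9 * 9.81 * 0.8464
E = 1066.86 J/m^2

1066.86


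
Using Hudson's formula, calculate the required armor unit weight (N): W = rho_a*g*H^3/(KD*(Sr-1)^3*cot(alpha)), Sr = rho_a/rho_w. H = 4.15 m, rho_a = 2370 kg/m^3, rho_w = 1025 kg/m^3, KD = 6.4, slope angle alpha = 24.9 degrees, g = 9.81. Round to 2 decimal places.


Sr = rho_a / rho_w = 2370 / 1025 = 2.312195
(Sr - 1) = 1.312195
(Sr - 1)^3 = 2.259411
cot(24.9) = 1 / tan(24.9) = 1 / 0.464185 = 2.154316
Numerator = 2370 * 9.81 * 4.15^3 = 1661734.5267
Denominator = 6.4 * 2.259411 * 2.154316 = 31.151901
W = 1661734.5267 / 31.151901
W = 53342.96 N

53342.96


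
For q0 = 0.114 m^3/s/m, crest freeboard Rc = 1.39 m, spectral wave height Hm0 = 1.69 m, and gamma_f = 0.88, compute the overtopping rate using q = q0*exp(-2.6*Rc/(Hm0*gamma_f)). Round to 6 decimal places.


q = q0 * exp(-2.6 * Rc / (Hm0 * gamma_f))
Exponent = -2.6 * 1.39 / (1.69 * 0.88)
= -2.6 * 1.39 / 1.4872
= -2.430070
exp(-2.430070) = 0.088031
q = 0.114 * 0.088031
q = 0.010035 m^3/s/m

0.010035


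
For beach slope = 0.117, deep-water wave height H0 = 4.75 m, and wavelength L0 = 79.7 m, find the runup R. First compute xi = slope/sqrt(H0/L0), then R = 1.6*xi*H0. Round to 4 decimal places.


xi = slope / sqrt(H0/L0)
H0/L0 = 4.75/79.7 = 0.059598
sqrt(0.059598) = 0.244128
xi = 0.117 / 0.244128 = 0.479257
R = 1.6 * xi * H0 = 1.6 * 0.479257 * 4.75
R = 3.6424 m

3.6424


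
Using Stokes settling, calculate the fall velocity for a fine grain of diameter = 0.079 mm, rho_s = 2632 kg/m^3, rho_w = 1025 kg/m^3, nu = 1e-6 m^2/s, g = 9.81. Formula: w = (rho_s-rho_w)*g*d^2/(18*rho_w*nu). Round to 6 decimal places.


w = (rho_s - rho_w) * g * d^2 / (18 * rho_w * nu)
d = 0.079 mm = 0.000079 m
rho_s - rho_w = 2632 - 1025 = 1607
Numerator = 1607 * 9.81 * (0.000079)^2 = 0.000098387305
Denominator = 18 * 1025 * 1e-6 = 0.018450
w = 0.005333 m/s

0.005333


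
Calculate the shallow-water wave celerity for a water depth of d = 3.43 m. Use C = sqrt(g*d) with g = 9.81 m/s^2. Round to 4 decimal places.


Using the shallow-water approximation:
C = sqrt(g * d) = sqrt(9.81 * 3.43)
C = sqrt(33.6483)
C = 5.8007 m/s

5.8007


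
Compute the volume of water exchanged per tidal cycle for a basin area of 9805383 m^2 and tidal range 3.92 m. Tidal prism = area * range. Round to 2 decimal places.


Tidal prism = Area * Tidal range
P = 9805383 * 3.92
P = 38437101.36 m^3

38437101.36


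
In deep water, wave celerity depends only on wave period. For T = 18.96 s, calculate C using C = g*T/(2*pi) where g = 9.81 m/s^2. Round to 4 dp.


We use the deep-water celerity formula:
C = g * T / (2 * pi)
C = 9.81 * 18.96 / (2 * 3.14159...)
C = 185.997600 / 6.283185
C = 29.6024 m/s

29.6024


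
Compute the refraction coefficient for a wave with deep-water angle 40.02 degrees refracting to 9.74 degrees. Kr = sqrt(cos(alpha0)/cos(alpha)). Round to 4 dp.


Kr = sqrt(cos(alpha0) / cos(alpha))
cos(40.02) = 0.765820
cos(9.74) = 0.985586
Kr = sqrt(0.765820 / 0.985586)
Kr = sqrt(0.777020)
Kr = 0.8815

0.8815


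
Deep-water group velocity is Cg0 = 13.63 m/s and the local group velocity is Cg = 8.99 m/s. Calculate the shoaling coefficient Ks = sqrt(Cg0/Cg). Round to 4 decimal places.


Ks = sqrt(Cg0 / Cg)
Ks = sqrt(13.63 / 8.99)
Ks = sqrt(1.5161)
Ks = 1.2313

1.2313


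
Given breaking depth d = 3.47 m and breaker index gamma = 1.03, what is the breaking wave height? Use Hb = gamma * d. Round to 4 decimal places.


Hb = gamma * d
Hb = 1.03 * 3.47
Hb = 3.5741 m

3.5741


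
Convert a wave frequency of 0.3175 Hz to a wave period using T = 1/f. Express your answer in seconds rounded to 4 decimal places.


T = 1 / f
T = 1 / 0.3175
T = 3.1496 s

3.1496


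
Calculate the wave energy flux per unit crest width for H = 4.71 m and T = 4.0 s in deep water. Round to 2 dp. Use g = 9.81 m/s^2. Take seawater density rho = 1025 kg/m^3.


P = rho * g^2 * H^2 * T / (32 * pi)
P = 1025 * 9.81^2 * 4.71^2 * 4.0 / (32 * pi)
P = 1025 * 96.2361 * 22.1841 * 4.0 / 100.53096
P = 87069.06 W/m

87069.06


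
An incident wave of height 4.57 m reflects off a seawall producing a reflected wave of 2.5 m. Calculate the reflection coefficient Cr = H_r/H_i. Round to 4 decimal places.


Cr = H_r / H_i
Cr = 2.5 / 4.57
Cr = 0.5470

0.5470


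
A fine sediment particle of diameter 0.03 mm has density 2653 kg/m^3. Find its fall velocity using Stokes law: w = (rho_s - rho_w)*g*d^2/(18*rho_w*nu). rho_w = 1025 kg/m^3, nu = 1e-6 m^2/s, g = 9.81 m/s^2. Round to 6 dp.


w = (rho_s - rho_w) * g * d^2 / (18 * rho_w * nu)
d = 0.03 mm = 0.000030 m
rho_s - rho_w = 2653 - 1025 = 1628
Numerator = 1628 * 9.81 * (0.000030)^2 = 0.000014373612
Denominator = 18 * 1025 * 1e-6 = 0.018450
w = 0.000779 m/s

0.000779


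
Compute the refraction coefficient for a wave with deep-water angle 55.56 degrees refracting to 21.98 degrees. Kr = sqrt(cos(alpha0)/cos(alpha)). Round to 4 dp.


Kr = sqrt(cos(alpha0) / cos(alpha))
cos(55.56) = 0.565543
cos(21.98) = 0.927315
Kr = sqrt(0.565543 / 0.927315)
Kr = sqrt(0.609872)
Kr = 0.7809

0.7809


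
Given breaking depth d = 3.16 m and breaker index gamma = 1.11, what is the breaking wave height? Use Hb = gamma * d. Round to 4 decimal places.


Hb = gamma * d
Hb = 1.11 * 3.16
Hb = 3.5076 m

3.5076


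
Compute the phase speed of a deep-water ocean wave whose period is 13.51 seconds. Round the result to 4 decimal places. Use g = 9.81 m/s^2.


We use the deep-water celerity formula:
C = g * T / (2 * pi)
C = 9.81 * 13.51 / (2 * 3.14159...)
C = 132.533100 / 6.283185
C = 21.0933 m/s

21.0933


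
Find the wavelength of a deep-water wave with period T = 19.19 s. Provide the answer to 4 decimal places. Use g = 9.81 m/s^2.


L0 = g * T^2 / (2 * pi)
L0 = 9.81 * 19.19^2 / (2 * pi)
L0 = 9.81 * 368.2561 / 6.28319
L0 = 3612.5923 / 6.28319
L0 = 574.9619 m

574.9619


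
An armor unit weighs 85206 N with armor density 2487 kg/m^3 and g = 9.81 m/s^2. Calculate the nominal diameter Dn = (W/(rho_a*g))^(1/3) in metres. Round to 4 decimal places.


V = W / (rho_a * g)
V = 85206 / (2487 * 9.81)
V = 85206 / 24397.47
V = 3.492411 m^3
Dn = V^(1/3) = 3.492411^(1/3)
Dn = 1.5172 m

1.5172


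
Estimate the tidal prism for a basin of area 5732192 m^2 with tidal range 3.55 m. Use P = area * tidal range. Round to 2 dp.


Tidal prism = Area * Tidal range
P = 5732192 * 3.55
P = 20349281.60 m^3

20349281.60


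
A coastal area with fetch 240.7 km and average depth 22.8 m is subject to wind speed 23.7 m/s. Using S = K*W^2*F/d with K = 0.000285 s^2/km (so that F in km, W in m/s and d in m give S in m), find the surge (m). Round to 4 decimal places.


S = K * W^2 * F / d
W^2 = 23.7^2 = 561.69
S = 0.000285 * 561.69 * 240.7 / 22.8
Numerator = 0.000285 * 561.69 * 240.7 = 38.531653
S = 38.531653 / 22.8 = 1.6900 m

1.6900


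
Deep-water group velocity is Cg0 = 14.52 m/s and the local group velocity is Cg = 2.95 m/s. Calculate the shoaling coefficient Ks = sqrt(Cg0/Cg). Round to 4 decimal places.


Ks = sqrt(Cg0 / Cg)
Ks = sqrt(14.52 / 2.95)
Ks = sqrt(4.9220)
Ks = 2.2186

2.2186


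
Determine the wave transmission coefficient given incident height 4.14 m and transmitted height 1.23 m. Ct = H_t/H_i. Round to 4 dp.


Ct = H_t / H_i
Ct = 1.23 / 4.14
Ct = 0.2971

0.2971


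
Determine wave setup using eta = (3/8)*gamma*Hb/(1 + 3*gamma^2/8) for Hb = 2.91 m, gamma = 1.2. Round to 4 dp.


eta = (3/8) * gamma * Hb / (1 + 3*gamma^2/8)
Numerator = (3/8) * 1.2 * 2.91 = 1.309500
Denominator = 1 + 3*1.2^2/8 = 1 + 0.540000 = 1.540000
eta = 1.309500 / 1.540000
eta = 0.8503 m

0.8503


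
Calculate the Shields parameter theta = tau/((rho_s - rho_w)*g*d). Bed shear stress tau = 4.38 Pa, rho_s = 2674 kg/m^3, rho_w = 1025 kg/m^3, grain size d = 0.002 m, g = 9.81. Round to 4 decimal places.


theta = tau / ((rho_s - rho_w) * g * d)
rho_s - rho_w = 2674 - 1025 = 1649
Denominator = 1649 * 9.81 * 0.002 = 32.353380
theta = 4.38 / 32.353380
theta = 0.1354

0.1354


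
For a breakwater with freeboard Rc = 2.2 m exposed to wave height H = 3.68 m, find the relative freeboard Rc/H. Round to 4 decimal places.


Relative freeboard = Rc / H
= 2.2 / 3.68
= 0.5978

0.5978


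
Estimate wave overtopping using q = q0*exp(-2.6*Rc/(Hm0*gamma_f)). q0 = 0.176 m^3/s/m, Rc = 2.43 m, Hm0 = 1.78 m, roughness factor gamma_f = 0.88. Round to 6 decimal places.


q = q0 * exp(-2.6 * Rc / (Hm0 * gamma_f))
Exponent = -2.6 * 2.43 / (1.78 * 0.88)
= -2.6 * 2.43 / 1.5664
= -4.033453
exp(-4.033453) = 0.017713
q = 0.176 * 0.017713
q = 0.003118 m^3/s/m

0.003118


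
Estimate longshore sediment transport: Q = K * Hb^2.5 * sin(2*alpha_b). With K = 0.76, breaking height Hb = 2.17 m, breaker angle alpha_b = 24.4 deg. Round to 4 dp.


Q = K * Hb^2.5 * sin(2 * alpha_b)
Hb^2.5 = 2.17^2.5 = 6.936643
sin(2 * 24.4) = sin(48.8) = 0.752415
Q = 0.76 * 6.936643 * 0.752415
Q = 3.9666 m^3/s

3.9666


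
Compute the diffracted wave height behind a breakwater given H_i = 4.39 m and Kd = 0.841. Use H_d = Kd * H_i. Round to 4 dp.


H_d = Kd * H_i
H_d = 0.841 * 4.39
H_d = 3.6920 m

3.6920


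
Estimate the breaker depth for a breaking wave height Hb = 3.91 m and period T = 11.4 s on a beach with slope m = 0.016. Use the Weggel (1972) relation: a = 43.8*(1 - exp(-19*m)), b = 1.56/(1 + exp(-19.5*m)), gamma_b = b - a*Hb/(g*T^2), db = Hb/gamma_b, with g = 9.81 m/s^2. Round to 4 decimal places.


a = 43.8 * (1 - exp(-19 * m))
exp(-19 * 0.016) = exp(-0.3040) = 0.737861
a = 43.8 * (1 - 0.737861) = 11.481694
b = 1.56 / (1 + exp(-19.5 * m))
exp(-19.5 * 0.016) = exp(-0.3120) = 0.731982
b = 1.56 / (1 + 0.731982) = 0.900702
Hb / (g * T^2) = 3.91 / (9.81 * 11.4^2) = 3.91 / 1274.9076 = 0.00306689
gamma_b = b - a * Hb/(g*T^2) = 0.900702 - 11.481694 * 0.00306689 = 0.865489
db = Hb / gamma_b = 3.91 / 0.865489
db = 4.5177 m

4.5177


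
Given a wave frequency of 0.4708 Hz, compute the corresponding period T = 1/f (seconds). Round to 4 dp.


T = 1 / f
T = 1 / 0.4708
T = 2.1240 s

2.1240


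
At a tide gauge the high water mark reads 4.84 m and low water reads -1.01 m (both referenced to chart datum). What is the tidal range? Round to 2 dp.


Tidal range = High water - Low water
Tidal range = 4.84 - (-1.01)
Tidal range = 5.85 m

5.85


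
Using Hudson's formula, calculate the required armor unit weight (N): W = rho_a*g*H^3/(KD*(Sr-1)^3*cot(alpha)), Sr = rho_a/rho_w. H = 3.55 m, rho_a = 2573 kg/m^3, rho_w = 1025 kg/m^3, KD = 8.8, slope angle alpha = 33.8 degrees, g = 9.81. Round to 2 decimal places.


Sr = rho_a / rho_w = 2573 / 1025 = 2.510244
(Sr - 1) = 1.510244
(Sr - 1)^3 = 3.444620
cot(33.8) = 1 / tan(33.8) = 1 / 0.669442 = 1.493782
Numerator = 2573 * 9.81 * 3.55^3 = 1129259.7599
Denominator = 8.8 * 3.444620 * 1.493782 = 45.280500
W = 1129259.7599 / 45.280500
W = 24939.21 N

24939.21


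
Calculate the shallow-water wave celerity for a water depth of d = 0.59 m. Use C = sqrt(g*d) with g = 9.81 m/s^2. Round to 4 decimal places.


Using the shallow-water approximation:
C = sqrt(g * d) = sqrt(9.81 * 0.59)
C = sqrt(5.7879)
C = 2.4058 m/s

2.4058


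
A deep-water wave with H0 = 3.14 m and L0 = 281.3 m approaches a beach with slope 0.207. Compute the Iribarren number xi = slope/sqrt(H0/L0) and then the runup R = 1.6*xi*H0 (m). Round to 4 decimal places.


xi = slope / sqrt(H0/L0)
H0/L0 = 3.14/281.3 = 0.011162
sqrt(0.011162) = 0.105653
xi = 0.207 / 0.105653 = 1.959252
R = 1.6 * xi * H0 = 1.6 * 1.959252 * 3.14
R = 9.8433 m

9.8433


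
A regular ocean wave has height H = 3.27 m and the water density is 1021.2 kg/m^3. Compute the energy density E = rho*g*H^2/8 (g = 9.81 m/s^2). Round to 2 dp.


E = (1/8) * rho * g * H^2
E = (1/8) * 1021.2 * 9.81 * 3.27^2
E = 0.125 * 1021.2 * 9.81 * 10.6929
E = 13390.15 J/m^2

13390.15


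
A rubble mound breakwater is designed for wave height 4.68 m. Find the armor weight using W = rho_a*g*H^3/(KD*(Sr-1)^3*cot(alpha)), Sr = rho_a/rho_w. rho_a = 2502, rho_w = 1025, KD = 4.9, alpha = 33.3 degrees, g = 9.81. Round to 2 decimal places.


Sr = rho_a / rho_w = 2502 / 1025 = 2.440976
(Sr - 1) = 1.440976
(Sr - 1)^3 = 2.992057
cot(33.3) = 1 / tan(33.3) = 1 / 0.656877 = 1.522355
Numerator = 2502 * 9.81 * 4.68^3 = 2515902.8782
Denominator = 4.9 * 2.992057 * 1.522355 = 22.319362
W = 2515902.8782 / 22.319362
W = 112722.89 N

112722.89


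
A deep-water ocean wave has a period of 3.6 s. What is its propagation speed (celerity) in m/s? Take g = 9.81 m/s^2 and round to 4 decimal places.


We use the deep-water celerity formula:
C = g * T / (2 * pi)
C = 9.81 * 3.6 / (2 * 3.14159...)
C = 35.316000 / 6.283185
C = 5.6207 m/s

5.6207


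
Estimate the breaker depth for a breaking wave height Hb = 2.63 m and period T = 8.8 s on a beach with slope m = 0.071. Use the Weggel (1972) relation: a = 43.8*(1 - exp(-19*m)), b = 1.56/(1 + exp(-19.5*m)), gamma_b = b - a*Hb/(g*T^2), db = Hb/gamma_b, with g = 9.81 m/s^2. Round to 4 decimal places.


a = 43.8 * (1 - exp(-19 * m))
exp(-19 * 0.071) = exp(-1.3490) = 0.259500
a = 43.8 * (1 - 0.259500) = 32.433916
b = 1.56 / (1 + exp(-19.5 * m))
exp(-19.5 * 0.071) = exp(-1.3845) = 0.250449
b = 1.56 / (1 + 0.250449) = 1.247552
Hb / (g * T^2) = 2.63 / (9.81 * 8.8^2) = 2.63 / 759.6864 = 0.00346195
gamma_b = b - a * Hb/(g*T^2) = 1.247552 - 32.433916 * 0.00346195 = 1.135267
db = Hb / gamma_b = 2.63 / 1.135267
db = 2.3166 m

2.3166


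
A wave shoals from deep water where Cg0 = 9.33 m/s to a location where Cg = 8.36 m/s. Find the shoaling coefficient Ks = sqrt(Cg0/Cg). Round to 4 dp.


Ks = sqrt(Cg0 / Cg)
Ks = sqrt(9.33 / 8.36)
Ks = sqrt(1.1160)
Ks = 1.0564

1.0564


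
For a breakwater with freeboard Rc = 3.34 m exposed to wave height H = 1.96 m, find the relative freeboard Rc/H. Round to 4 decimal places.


Relative freeboard = Rc / H
= 3.34 / 1.96
= 1.7041

1.7041


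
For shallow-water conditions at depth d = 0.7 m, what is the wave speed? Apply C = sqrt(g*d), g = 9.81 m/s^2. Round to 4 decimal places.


Using the shallow-water approximation:
C = sqrt(g * d) = sqrt(9.81 * 0.7)
C = sqrt(6.8670)
C = 2.6205 m/s

2.6205


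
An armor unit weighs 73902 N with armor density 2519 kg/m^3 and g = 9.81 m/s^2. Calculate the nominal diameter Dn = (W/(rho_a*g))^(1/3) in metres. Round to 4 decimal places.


V = W / (rho_a * g)
V = 73902 / (2519 * 9.81)
V = 73902 / 24711.39
V = 2.990605 m^3
Dn = V^(1/3) = 2.990605^(1/3)
Dn = 1.4407 m

1.4407


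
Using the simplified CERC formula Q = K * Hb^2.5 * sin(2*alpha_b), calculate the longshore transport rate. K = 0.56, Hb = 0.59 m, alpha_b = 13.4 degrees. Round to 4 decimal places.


Q = K * Hb^2.5 * sin(2 * alpha_b)
Hb^2.5 = 0.59^2.5 = 0.267381
sin(2 * 13.4) = sin(26.8) = 0.450878
Q = 0.56 * 0.267381 * 0.450878
Q = 0.0675 m^3/s

0.0675


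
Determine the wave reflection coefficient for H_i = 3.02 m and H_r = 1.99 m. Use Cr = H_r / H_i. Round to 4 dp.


Cr = H_r / H_i
Cr = 1.99 / 3.02
Cr = 0.6589

0.6589


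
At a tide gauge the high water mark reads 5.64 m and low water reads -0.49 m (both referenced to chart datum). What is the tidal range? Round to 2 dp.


Tidal range = High water - Low water
Tidal range = 5.64 - (-0.49)
Tidal range = 6.13 m

6.13


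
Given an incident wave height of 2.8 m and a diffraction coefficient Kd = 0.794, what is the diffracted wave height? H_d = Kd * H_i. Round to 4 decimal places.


H_d = Kd * H_i
H_d = 0.794 * 2.8
H_d = 2.2232 m

2.2232


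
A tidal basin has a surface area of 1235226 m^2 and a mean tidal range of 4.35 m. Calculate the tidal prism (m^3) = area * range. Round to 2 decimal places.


Tidal prism = Area * Tidal range
P = 1235226 * 4.35
P = 5373233.10 m^3

5373233.10


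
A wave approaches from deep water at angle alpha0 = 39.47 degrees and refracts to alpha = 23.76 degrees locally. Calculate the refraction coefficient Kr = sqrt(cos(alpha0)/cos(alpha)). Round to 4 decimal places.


Kr = sqrt(cos(alpha0) / cos(alpha))
cos(39.47) = 0.771958
cos(23.76) = 0.915241
Kr = sqrt(0.771958 / 0.915241)
Kr = sqrt(0.843447)
Kr = 0.9184

0.9184


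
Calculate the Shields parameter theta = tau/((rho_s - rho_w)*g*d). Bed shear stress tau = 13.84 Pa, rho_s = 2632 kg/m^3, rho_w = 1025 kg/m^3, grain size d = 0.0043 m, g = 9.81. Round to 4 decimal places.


theta = tau / ((rho_s - rho_w) * g * d)
rho_s - rho_w = 2632 - 1025 = 1607
Denominator = 1607 * 9.81 * 0.0043 = 67.788081
theta = 13.84 / 67.788081
theta = 0.2042

0.2042


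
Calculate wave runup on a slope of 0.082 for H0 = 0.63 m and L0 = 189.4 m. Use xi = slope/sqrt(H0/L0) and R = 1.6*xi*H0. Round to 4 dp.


xi = slope / sqrt(H0/L0)
H0/L0 = 0.63/189.4 = 0.003326
sqrt(0.003326) = 0.057674
xi = 0.082 / 0.057674 = 1.421784
R = 1.6 * xi * H0 = 1.6 * 1.421784 * 0.63
R = 1.4332 m

1.4332


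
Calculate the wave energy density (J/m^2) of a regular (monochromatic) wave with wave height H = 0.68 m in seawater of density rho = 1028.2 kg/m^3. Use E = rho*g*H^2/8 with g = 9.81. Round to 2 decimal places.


E = (1/8) * rho * g * H^2
E = (1/8) * 1028.2 * 9.81 * 0.68^2
E = 0.125 * 1028.2 * 9.81 * 0.4624
E = 583.01 J/m^2

583.01


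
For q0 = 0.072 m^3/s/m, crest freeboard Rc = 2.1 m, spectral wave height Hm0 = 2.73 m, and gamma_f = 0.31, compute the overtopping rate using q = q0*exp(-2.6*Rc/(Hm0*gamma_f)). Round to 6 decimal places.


q = q0 * exp(-2.6 * Rc / (Hm0 * gamma_f))
Exponent = -2.6 * 2.1 / (2.73 * 0.31)
= -2.6 * 2.1 / 0.8463
= -6.451613
exp(-6.451613) = 0.001578
q = 0.072 * 0.001578
q = 0.000114 m^3/s/m

0.000114


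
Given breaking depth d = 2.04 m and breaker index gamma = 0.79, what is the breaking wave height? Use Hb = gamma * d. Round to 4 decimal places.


Hb = gamma * d
Hb = 0.79 * 2.04
Hb = 1.6116 m

1.6116


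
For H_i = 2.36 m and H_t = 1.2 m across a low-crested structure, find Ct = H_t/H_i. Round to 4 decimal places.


Ct = H_t / H_i
Ct = 1.2 / 2.36
Ct = 0.5085

0.5085


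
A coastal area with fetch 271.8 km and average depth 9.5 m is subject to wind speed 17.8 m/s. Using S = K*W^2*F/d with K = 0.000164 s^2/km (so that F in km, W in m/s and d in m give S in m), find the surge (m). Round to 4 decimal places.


S = K * W^2 * F / d
W^2 = 17.8^2 = 316.84
S = 0.000164 * 316.84 * 271.8 / 9.5
Numerator = 0.000164 * 316.84 * 271.8 = 14.123206
S = 14.123206 / 9.5 = 1.4867 m

1.4867


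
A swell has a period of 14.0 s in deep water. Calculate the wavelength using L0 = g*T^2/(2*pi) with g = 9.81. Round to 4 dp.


L0 = g * T^2 / (2 * pi)
L0 = 9.81 * 14.0^2 / (2 * pi)
L0 = 9.81 * 196.0000 / 6.28319
L0 = 1922.7600 / 6.28319
L0 = 306.0168 m

306.0168


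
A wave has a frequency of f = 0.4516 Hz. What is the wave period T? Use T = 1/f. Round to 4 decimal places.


T = 1 / f
T = 1 / 0.4516
T = 2.2143 s

2.2143


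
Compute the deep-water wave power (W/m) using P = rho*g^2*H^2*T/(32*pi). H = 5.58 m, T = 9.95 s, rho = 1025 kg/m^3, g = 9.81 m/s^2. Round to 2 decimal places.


P = rho * g^2 * H^2 * T / (32 * pi)
P = 1025 * 9.81^2 * 5.58^2 * 9.95 / (32 * pi)
P = 1025 * 96.2361 * 31.1364 * 9.95 / 100.53096
P = 303985.95 W/m

303985.95


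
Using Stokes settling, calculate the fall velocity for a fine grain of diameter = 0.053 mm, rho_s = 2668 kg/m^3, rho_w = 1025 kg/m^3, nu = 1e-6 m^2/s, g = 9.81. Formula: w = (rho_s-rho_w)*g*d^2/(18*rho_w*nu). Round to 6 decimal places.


w = (rho_s - rho_w) * g * d^2 / (18 * rho_w * nu)
d = 0.053 mm = 0.000053 m
rho_s - rho_w = 2668 - 1025 = 1643
Numerator = 1643 * 9.81 * (0.000053)^2 = 0.000045274984
Denominator = 18 * 1025 * 1e-6 = 0.018450
w = 0.002454 m/s

0.002454


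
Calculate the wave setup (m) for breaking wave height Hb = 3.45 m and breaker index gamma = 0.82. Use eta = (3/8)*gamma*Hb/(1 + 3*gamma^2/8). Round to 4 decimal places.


eta = (3/8) * gamma * Hb / (1 + 3*gamma^2/8)
Numerator = (3/8) * 0.82 * 3.45 = 1.060875
Denominator = 1 + 3*0.82^2/8 = 1 + 0.252150 = 1.252150
eta = 1.060875 / 1.252150
eta = 0.8472 m

0.8472


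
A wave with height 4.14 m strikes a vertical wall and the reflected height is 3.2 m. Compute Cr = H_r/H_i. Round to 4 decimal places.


Cr = H_r / H_i
Cr = 3.2 / 4.14
Cr = 0.7729

0.7729


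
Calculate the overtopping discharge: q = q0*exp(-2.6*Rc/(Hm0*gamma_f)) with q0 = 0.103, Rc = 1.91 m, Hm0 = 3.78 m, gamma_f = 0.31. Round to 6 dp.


q = q0 * exp(-2.6 * Rc / (Hm0 * gamma_f))
Exponent = -2.6 * 1.91 / (3.78 * 0.31)
= -2.6 * 1.91 / 1.1718
= -4.237925
exp(-4.237925) = 0.014438
q = 0.103 * 0.014438
q = 0.001487 m^3/s/m

0.001487


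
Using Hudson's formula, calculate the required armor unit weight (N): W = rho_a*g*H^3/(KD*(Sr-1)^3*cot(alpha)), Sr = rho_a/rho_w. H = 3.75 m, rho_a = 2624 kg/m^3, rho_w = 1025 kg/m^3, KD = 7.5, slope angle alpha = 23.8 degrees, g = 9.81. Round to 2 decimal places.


Sr = rho_a / rho_w = 2624 / 1025 = 2.560000
(Sr - 1) = 1.560000
(Sr - 1)^3 = 3.796416
cot(23.8) = 1 / tan(23.8) = 1 / 0.441053 = 2.267304
Numerator = 2624 * 9.81 * 3.75^3 = 1357458.7500
Denominator = 7.5 * 3.796416 * 2.267304 = 64.557205
W = 1357458.7500 / 64.557205
W = 21027.22 N

21027.22


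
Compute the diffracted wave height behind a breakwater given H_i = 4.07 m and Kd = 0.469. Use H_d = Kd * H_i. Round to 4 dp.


H_d = Kd * H_i
H_d = 0.469 * 4.07
H_d = 1.9088 m

1.9088


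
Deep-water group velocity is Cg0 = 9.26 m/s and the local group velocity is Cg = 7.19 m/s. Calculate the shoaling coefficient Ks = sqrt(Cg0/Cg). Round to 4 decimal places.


Ks = sqrt(Cg0 / Cg)
Ks = sqrt(9.26 / 7.19)
Ks = sqrt(1.2879)
Ks = 1.1349

1.1349


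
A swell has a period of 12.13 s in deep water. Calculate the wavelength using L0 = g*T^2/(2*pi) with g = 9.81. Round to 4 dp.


L0 = g * T^2 / (2 * pi)
L0 = 9.81 * 12.13^2 / (2 * pi)
L0 = 9.81 * 147.1369 / 6.28319
L0 = 1443.4130 / 6.28319
L0 = 229.7263 m

229.7263


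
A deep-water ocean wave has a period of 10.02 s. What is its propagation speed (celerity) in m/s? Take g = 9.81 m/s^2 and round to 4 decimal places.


We use the deep-water celerity formula:
C = g * T / (2 * pi)
C = 9.81 * 10.02 / (2 * 3.14159...)
C = 98.296200 / 6.283185
C = 15.6443 m/s

15.6443


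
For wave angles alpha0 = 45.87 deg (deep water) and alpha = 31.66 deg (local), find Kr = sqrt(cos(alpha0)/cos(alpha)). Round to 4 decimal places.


Kr = sqrt(cos(alpha0) / cos(alpha))
cos(45.87) = 0.696289
cos(31.66) = 0.851178
Kr = sqrt(0.696289 / 0.851178)
Kr = sqrt(0.818030)
Kr = 0.9044

0.9044


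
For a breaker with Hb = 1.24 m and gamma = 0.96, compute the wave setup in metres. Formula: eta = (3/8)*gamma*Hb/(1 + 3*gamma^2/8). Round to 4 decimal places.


eta = (3/8) * gamma * Hb / (1 + 3*gamma^2/8)
Numerator = (3/8) * 0.96 * 1.24 = 0.446400
Denominator = 1 + 3*0.96^2/8 = 1 + 0.345600 = 1.345600
eta = 0.446400 / 1.345600
eta = 0.3317 m

0.3317


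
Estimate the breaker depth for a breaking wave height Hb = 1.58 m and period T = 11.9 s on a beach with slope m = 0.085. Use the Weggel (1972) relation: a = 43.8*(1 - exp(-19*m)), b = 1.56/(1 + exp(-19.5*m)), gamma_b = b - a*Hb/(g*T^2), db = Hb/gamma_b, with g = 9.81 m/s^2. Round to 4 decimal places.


a = 43.8 * (1 - exp(-19 * m))
exp(-19 * 0.085) = exp(-1.6150) = 0.198891
a = 43.8 * (1 - 0.198891) = 35.088589
b = 1.56 / (1 + exp(-19.5 * m))
exp(-19.5 * 0.085) = exp(-1.6575) = 0.190615
b = 1.56 / (1 + 0.190615) = 1.310247
Hb / (g * T^2) = 1.58 / (9.81 * 11.9^2) = 1.58 / 1389.1941 = 0.00113735
gamma_b = b - a * Hb/(g*T^2) = 1.310247 - 35.088589 * 0.00113735 = 1.270339
db = Hb / gamma_b = 1.58 / 1.270339
db = 1.2438 m

1.2438


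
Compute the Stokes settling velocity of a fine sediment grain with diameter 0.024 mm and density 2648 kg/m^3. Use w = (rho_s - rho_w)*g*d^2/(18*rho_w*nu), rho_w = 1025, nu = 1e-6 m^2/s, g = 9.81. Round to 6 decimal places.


w = (rho_s - rho_w) * g * d^2 / (18 * rho_w * nu)
d = 0.024 mm = 0.000024 m
rho_s - rho_w = 2648 - 1025 = 1623
Numerator = 1623 * 9.81 * (0.000024)^2 = 0.000009170859
Denominator = 18 * 1025 * 1e-6 = 0.018450
w = 0.000497 m/s

0.000497


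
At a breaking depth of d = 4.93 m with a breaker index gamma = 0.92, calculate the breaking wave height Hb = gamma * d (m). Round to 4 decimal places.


Hb = gamma * d
Hb = 0.92 * 4.93
Hb = 4.5356 m

4.5356


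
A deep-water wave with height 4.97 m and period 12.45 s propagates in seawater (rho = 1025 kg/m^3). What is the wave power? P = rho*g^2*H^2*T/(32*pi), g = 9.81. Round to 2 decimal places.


P = rho * g^2 * H^2 * T / (32 * pi)
P = 1025 * 9.81^2 * 4.97^2 * 12.45 / (32 * pi)
P = 1025 * 96.2361 * 24.7009 * 12.45 / 100.53096
P = 301747.83 W/m

301747.83


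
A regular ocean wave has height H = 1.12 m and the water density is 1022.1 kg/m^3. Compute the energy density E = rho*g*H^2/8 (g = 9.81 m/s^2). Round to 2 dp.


E = (1/8) * rho * g * H^2
E = (1/8) * 1022.1 * 9.81 * 1.12^2
E = 0.125 * 1022.1 * 9.81 * 1.2544
E = 1572.20 J/m^2

1572.20


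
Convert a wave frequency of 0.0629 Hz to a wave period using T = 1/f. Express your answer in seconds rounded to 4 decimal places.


T = 1 / f
T = 1 / 0.0629
T = 15.8983 s

15.8983


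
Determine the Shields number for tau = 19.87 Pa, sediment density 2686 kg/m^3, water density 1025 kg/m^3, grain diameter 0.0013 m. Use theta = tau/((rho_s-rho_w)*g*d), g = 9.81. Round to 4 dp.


theta = tau / ((rho_s - rho_w) * g * d)
rho_s - rho_w = 2686 - 1025 = 1661
Denominator = 1661 * 9.81 * 0.0013 = 21.182733
theta = 19.87 / 21.182733
theta = 0.9380

0.9380


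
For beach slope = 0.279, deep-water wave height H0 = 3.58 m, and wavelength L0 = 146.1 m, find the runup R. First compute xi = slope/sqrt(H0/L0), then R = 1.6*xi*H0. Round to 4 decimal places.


xi = slope / sqrt(H0/L0)
H0/L0 = 3.58/146.1 = 0.024504
sqrt(0.024504) = 0.156537
xi = 0.279 / 0.156537 = 1.782329
R = 1.6 * xi * H0 = 1.6 * 1.782329 * 3.58
R = 10.2092 m

10.2092


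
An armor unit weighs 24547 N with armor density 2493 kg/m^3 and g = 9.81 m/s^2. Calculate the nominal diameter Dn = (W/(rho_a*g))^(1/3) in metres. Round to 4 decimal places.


V = W / (rho_a * g)
V = 24547 / (2493 * 9.81)
V = 24547 / 24456.33
V = 1.003707 m^3
Dn = V^(1/3) = 1.003707^(1/3)
Dn = 1.0012 m

1.0012


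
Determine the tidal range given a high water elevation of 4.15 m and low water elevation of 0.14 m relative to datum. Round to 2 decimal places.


Tidal range = High water - Low water
Tidal range = 4.15 - (0.14)
Tidal range = 4.01 m

4.01


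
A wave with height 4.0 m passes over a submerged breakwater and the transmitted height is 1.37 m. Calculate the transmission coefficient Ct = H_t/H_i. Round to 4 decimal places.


Ct = H_t / H_i
Ct = 1.37 / 4.0
Ct = 0.3425

0.3425


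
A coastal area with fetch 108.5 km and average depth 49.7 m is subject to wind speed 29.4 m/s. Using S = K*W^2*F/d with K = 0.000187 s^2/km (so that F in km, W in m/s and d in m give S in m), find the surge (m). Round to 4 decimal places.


S = K * W^2 * F / d
W^2 = 29.4^2 = 864.36
S = 0.000187 * 864.36 * 108.5 / 49.7
Numerator = 0.000187 * 864.36 * 108.5 = 17.537432
S = 17.537432 / 49.7 = 0.3529 m

0.3529


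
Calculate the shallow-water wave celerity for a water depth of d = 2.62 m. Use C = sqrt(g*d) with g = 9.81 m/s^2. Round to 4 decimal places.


Using the shallow-water approximation:
C = sqrt(g * d) = sqrt(9.81 * 2.62)
C = sqrt(25.7022)
C = 5.0697 m/s

5.0697


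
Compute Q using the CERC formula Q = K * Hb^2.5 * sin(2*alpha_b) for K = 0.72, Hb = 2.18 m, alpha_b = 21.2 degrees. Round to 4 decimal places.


Q = K * Hb^2.5 * sin(2 * alpha_b)
Hb^2.5 = 2.18^2.5 = 7.016835
sin(2 * 21.2) = sin(42.4) = 0.674302
Q = 0.72 * 7.016835 * 0.674302
Q = 3.4067 m^3/s

3.4067
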